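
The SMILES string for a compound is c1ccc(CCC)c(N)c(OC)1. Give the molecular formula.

Atom tally by fragment:
  benzene ring core → C:6 H:6
  (− 3 ring H displaced by substituents)
  + CH2CH2CH3 → C:3 H:7
  + NH2 → N:1 H:2
  + OCH3 → C:1 H:3 O:1
Element totals:
  C: 10
  H: 15
  N: 1
  O: 1

C10H15NO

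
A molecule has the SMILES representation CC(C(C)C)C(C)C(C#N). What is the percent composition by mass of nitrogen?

Atom tally by fragment:
  CH3 → C:1 H:3
  CH(CH(CH3)2) → C:4 H:8
  CH(CH3) → C:2 H:4
  CH2CN → C:2 H:2 N:1
Element totals:
  C: 9
  H: 17
  N: 1
Molecular formula: C9H17N.
Molar mass = 139.242 g/mol.
Mass from N: 1 × 14.007 = 14.007 g/mol.
%N = 14.007 / 139.242 × 100 = 10.06%.

10.06%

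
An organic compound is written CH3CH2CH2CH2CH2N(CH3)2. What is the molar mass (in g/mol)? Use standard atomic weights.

115.22 g/mol

Element totals:
  C: 7
  H: 17
  N: 1
Molecular formula: C7H17N.
  M = 7(12.011) + 17(1.008) + 14.007
    = 84.077 + 17.136 + 14.007 = 115.220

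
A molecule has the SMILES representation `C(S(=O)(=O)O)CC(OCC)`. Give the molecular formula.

Atom tally by fragment:
  HO3SCH2 → C:1 H:3 S:1 O:3
  CH2 → C:1 H:2
  CH2OC2H5 → C:3 H:7 O:1
Element totals:
  C: 5
  H: 12
  O: 4
  S: 1

C5H12O4S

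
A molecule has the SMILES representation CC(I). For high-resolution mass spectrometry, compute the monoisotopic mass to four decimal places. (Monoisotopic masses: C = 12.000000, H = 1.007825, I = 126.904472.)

Atom tally by fragment:
  CH3 → C:1 H:3
  CH2I → C:1 H:2 I:1
Element totals:
  C: 2
  H: 5
  I: 1
Molecular formula: C2H5I.
  M = 2(12.0) + 5(1.007825) + 126.904472
    = 24.000000 + 5.039125 + 126.904472 = 155.943597

155.9436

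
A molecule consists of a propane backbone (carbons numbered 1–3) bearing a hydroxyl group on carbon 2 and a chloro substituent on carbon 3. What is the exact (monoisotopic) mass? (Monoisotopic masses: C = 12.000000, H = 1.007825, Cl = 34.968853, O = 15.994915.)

Atom tally by fragment:
  CH3 → C:1 H:3
  CH(OH) → C:1 H:2 O:1
  CH2Cl → C:1 H:2 Cl:1
Element totals:
  C: 3
  H: 7
  Cl: 1
  O: 1
Molecular formula: C3H7ClO.
  M = 3(12.0) + 7(1.007825) + 34.968853 + 15.994915
    = 36.000000 + 7.054775 + 34.968853 + 15.994915 = 94.018543

94.0185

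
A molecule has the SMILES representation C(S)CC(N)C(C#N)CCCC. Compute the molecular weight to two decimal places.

Atom tally by fragment:
  HSCH2 → C:1 H:3 S:1
  CH2 → C:1 H:2
  CH(NH2) → C:1 H:3 N:1
  CH(CN) → C:2 H:1 N:1
  CH2 → C:1 H:2
  CH2 → C:1 H:2
  CH2 → C:1 H:2
  CH3 → C:1 H:3
Element totals:
  C: 9
  H: 18
  N: 2
  S: 1
Molecular formula: C9H18N2S.
  M = 9(12.011) + 18(1.008) + 2(14.007) + 32.06
    = 108.099 + 18.144 + 28.014 + 32.060 = 186.317

186.32 g/mol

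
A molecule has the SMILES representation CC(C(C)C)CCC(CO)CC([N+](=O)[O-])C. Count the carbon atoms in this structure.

Atom tally by fragment:
  CH3 → C:1 H:3
  CH(CH(CH3)2) → C:4 H:8
  CH2 → C:1 H:2
  CH2 → C:1 H:2
  CH(CH2OH) → C:2 H:4 O:1
  CH2 → C:1 H:2
  CH(NO2) → C:1 H:1 N:1 O:2
  CH3 → C:1 H:3
Element totals:
  C: 12
  H: 25
  N: 1
  O: 3

12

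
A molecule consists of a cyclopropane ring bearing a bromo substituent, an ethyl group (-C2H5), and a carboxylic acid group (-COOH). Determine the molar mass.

193.04 g/mol

Atom tally by fragment:
  cyclopropane ring core → C:3 H:6
  (− 3 ring H displaced by substituents)
  + Br → Br:1
  + C2H5 → C:2 H:5
  + COOH → C:1 H:1 O:2
Element totals:
  C: 6
  H: 9
  Br: 1
  O: 2
Molecular formula: C6H9BrO2.
  M = 6(12.011) + 9(1.008) + 79.904 + 2(15.999)
    = 72.066 + 9.072 + 79.904 + 31.998 = 193.040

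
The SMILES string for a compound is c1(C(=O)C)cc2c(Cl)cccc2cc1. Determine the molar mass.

204.65 g/mol

Atom tally by fragment:
  naphthalene ring system core → C:10 H:8
  (− 2 ring H displaced by substituents)
  + COCH3 → C:2 H:3 O:1
  + Cl → Cl:1
Element totals:
  C: 12
  H: 9
  Cl: 1
  O: 1
Molecular formula: C12H9ClO.
  M = 12(12.011) + 9(1.008) + 35.45 + 15.999
    = 144.132 + 9.072 + 35.450 + 15.999 = 204.653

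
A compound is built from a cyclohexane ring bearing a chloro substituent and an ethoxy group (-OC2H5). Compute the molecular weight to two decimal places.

162.66 g/mol

Atom tally by fragment:
  cyclohexane ring core → C:6 H:12
  (− 2 ring H displaced by substituents)
  + Cl → Cl:1
  + OC2H5 → C:2 H:5 O:1
Element totals:
  C: 8
  H: 15
  Cl: 1
  O: 1
Molecular formula: C8H15ClO.
  M = 8(12.011) + 15(1.008) + 35.45 + 15.999
    = 96.088 + 15.120 + 35.450 + 15.999 = 162.657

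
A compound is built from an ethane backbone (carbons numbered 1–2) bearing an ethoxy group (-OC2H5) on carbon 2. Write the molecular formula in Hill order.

Atom tally by fragment:
  CH3 → C:1 H:3
  CH2OC2H5 → C:3 H:7 O:1
Element totals:
  C: 4
  H: 10
  O: 1

C4H10O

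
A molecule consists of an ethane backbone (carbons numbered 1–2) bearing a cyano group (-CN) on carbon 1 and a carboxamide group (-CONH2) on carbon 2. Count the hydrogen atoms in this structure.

6

Atom tally by fragment:
  NCCH2 → C:2 H:2 N:1
  CH2CONH2 → C:2 H:4 O:1 N:1
Element totals:
  C: 4
  H: 6
  N: 2
  O: 1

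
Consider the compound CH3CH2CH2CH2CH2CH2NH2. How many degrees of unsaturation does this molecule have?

Element totals:
  C: 6
  H: 15
  N: 1
Molecular formula: C6H15N.
DoU = (2C + 2 + N − H − X) / 2 = (2·6 + 2 + 1 − 15 − 0) / 2 = 0.

0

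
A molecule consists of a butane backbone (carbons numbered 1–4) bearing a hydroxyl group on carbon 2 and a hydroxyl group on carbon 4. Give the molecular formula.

C4H10O2

Atom tally by fragment:
  CH3 → C:1 H:3
  CH(OH) → C:1 H:2 O:1
  CH2 → C:1 H:2
  CH2OH → C:1 H:3 O:1
Element totals:
  C: 4
  H: 10
  O: 2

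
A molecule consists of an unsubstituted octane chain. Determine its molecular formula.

Atom tally by fragment:
  CH3 → C:1 H:3
  CH2 → C:1 H:2
  CH2 → C:1 H:2
  CH2 → C:1 H:2
  CH2 → C:1 H:2
  CH2 → C:1 H:2
  CH2 → C:1 H:2
  CH3 → C:1 H:3
Element totals:
  C: 8
  H: 18

C8H18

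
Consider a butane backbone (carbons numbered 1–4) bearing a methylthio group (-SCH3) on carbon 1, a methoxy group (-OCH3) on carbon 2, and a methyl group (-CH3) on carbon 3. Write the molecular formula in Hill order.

Atom tally by fragment:
  CH3SCH2 → C:2 H:5 S:1
  CH(OCH3) → C:2 H:4 O:1
  CH(CH3) → C:2 H:4
  CH3 → C:1 H:3
Element totals:
  C: 7
  H: 16
  O: 1
  S: 1

C7H16OS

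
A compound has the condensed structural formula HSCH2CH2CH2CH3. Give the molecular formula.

C4H10S

Element totals:
  C: 4
  H: 10
  S: 1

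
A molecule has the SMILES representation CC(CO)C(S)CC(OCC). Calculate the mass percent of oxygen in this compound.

Atom tally by fragment:
  CH3 → C:1 H:3
  CH(CH2OH) → C:2 H:4 O:1
  CH(SH) → C:1 H:2 S:1
  CH2 → C:1 H:2
  CH2OC2H5 → C:3 H:7 O:1
Element totals:
  C: 8
  H: 18
  O: 2
  S: 1
Molecular formula: C8H18O2S.
Molar mass = 178.290 g/mol.
Mass from O: 2 × 15.999 = 31.998 g/mol.
%O = 31.998 / 178.290 × 100 = 17.95%.

17.95%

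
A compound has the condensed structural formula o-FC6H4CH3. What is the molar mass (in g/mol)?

Element totals:
  C: 7
  H: 7
  F: 1
Molecular formula: C7H7F.
  M = 7(12.011) + 7(1.008) + 18.998
    = 84.077 + 7.056 + 18.998 = 110.131

110.13 g/mol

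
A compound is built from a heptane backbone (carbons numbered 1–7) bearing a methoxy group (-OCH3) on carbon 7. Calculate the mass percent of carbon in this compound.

73.78%

Atom tally by fragment:
  CH3 → C:1 H:3
  CH2 → C:1 H:2
  CH2 → C:1 H:2
  CH2 → C:1 H:2
  CH2 → C:1 H:2
  CH2 → C:1 H:2
  CH2OCH3 → C:2 H:5 O:1
Element totals:
  C: 8
  H: 18
  O: 1
Molecular formula: C8H18O.
Molar mass = 130.231 g/mol.
Mass from C: 8 × 12.011 = 96.088 g/mol.
%C = 96.088 / 130.231 × 100 = 73.78%.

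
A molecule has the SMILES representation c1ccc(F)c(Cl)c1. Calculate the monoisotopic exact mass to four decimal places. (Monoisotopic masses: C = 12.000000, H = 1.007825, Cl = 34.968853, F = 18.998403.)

Atom tally by fragment:
  benzene ring core → C:6 H:6
  (− 2 ring H displaced by substituents)
  + F → F:1
  + Cl → Cl:1
Element totals:
  C: 6
  H: 4
  Cl: 1
  F: 1
Molecular formula: C6H4ClF.
  M = 6(12.0) + 4(1.007825) + 34.968853 + 18.998403
    = 72.000000 + 4.031300 + 34.968853 + 18.998403 = 129.998556

129.9986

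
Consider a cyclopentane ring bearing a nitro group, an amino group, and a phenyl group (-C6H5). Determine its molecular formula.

C11H14N2O2

Atom tally by fragment:
  cyclopentane ring core → C:5 H:10
  (− 3 ring H displaced by substituents)
  + NO2 → N:1 O:2
  + NH2 → N:1 H:2
  + C6H5 → C:6 H:5
Element totals:
  C: 11
  H: 14
  N: 2
  O: 2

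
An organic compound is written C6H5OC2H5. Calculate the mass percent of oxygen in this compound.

Atom tally by fragment:
  benzene ring core → C:6 H:6
  (− 1 ring H displaced by substituents)
  + OC2H5 → C:2 H:5 O:1
Element totals:
  C: 8
  H: 10
  O: 1
Molecular formula: C8H10O.
Molar mass = 122.167 g/mol.
Mass from O: 1 × 15.999 = 15.999 g/mol.
%O = 15.999 / 122.167 × 100 = 13.10%.

13.10%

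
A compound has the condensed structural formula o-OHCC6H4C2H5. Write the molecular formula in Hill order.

Element totals:
  C: 9
  H: 10
  O: 1

C9H10O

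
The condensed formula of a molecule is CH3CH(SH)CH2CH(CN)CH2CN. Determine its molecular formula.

C7H10N2S

Element totals:
  C: 7
  H: 10
  N: 2
  S: 1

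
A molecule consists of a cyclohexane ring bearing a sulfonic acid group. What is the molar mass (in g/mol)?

Atom tally by fragment:
  cyclohexane ring core → C:6 H:12
  (− 1 ring H displaced by substituents)
  + SO3H → S:1 O:3 H:1
Element totals:
  C: 6
  H: 12
  O: 3
  S: 1
Molecular formula: C6H12O3S.
  M = 6(12.011) + 12(1.008) + 3(15.999) + 32.06
    = 72.066 + 12.096 + 47.997 + 32.060 = 164.219

164.22 g/mol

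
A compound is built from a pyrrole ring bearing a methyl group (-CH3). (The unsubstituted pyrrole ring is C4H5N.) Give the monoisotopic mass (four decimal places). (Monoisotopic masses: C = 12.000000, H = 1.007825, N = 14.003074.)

Atom tally by fragment:
  pyrrole ring core → C:4 H:5 N:1
  (− 1 ring H displaced by substituents)
  + CH3 → C:1 H:3
Element totals:
  C: 5
  H: 7
  N: 1
Molecular formula: C5H7N.
  M = 5(12.0) + 7(1.007825) + 14.003074
    = 60.000000 + 7.054775 + 14.003074 = 81.057849

81.0578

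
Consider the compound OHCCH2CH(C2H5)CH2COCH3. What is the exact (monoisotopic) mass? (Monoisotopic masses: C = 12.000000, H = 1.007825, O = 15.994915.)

Element totals:
  C: 8
  H: 14
  O: 2
Molecular formula: C8H14O2.
  M = 8(12.0) + 14(1.007825) + 2(15.994915)
    = 96.000000 + 14.109550 + 31.989830 = 142.099380

142.0994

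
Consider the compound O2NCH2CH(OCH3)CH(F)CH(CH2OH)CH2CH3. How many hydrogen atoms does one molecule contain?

Atom tally by fragment:
  O2NCH2 → C:1 H:2 N:1 O:2
  CH(OCH3) → C:2 H:4 O:1
  CH(F) → C:1 H:1 F:1
  CH(CH2OH) → C:2 H:4 O:1
  CH2 → C:1 H:2
  CH3 → C:1 H:3
Element totals:
  C: 8
  H: 16
  F: 1
  N: 1
  O: 4

16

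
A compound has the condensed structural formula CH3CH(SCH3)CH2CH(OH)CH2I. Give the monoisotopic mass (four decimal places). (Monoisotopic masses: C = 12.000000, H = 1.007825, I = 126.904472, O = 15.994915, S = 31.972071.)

Atom tally by fragment:
  CH3 → C:1 H:3
  CH(SCH3) → C:2 H:4 S:1
  CH2 → C:1 H:2
  CH(OH) → C:1 H:2 O:1
  CH2I → C:1 H:2 I:1
Element totals:
  C: 6
  H: 13
  I: 1
  O: 1
  S: 1
Molecular formula: C6H13IOS.
  M = 6(12.0) + 13(1.007825) + 126.904472 + 15.994915 + 31.972071
    = 72.000000 + 13.101725 + 126.904472 + 15.994915 + 31.972071 = 259.973183

259.9732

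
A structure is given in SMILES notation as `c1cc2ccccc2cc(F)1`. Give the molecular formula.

Atom tally by fragment:
  naphthalene ring system core → C:10 H:8
  (− 1 ring H displaced by substituents)
  + F → F:1
Element totals:
  C: 10
  H: 7
  F: 1

C10H7F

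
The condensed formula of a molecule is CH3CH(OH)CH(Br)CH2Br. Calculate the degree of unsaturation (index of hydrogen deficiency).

0

Element totals:
  C: 4
  H: 8
  Br: 2
  O: 1
Molecular formula: C4H8Br2O.
DoU = (2C + 2 + N − H − X) / 2 = (2·4 + 2 + 0 − 8 − 2) / 2 = 0.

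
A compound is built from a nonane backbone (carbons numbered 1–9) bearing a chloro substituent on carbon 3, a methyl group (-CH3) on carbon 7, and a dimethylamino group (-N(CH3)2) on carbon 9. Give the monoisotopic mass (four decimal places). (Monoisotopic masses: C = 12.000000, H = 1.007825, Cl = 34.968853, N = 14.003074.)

219.1754

Atom tally by fragment:
  CH3 → C:1 H:3
  CH2 → C:1 H:2
  CH(Cl) → C:1 H:1 Cl:1
  CH2 → C:1 H:2
  CH2 → C:1 H:2
  CH2 → C:1 H:2
  CH(CH3) → C:2 H:4
  CH2 → C:1 H:2
  CH2N(CH3)2 → C:3 H:8 N:1
Element totals:
  C: 12
  H: 26
  Cl: 1
  N: 1
Molecular formula: C12H26ClN.
  M = 12(12.0) + 26(1.007825) + 34.968853 + 14.003074
    = 144.000000 + 26.203450 + 34.968853 + 14.003074 = 219.175377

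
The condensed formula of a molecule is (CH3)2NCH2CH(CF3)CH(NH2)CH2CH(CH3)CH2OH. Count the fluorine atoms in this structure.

Atom tally by fragment:
  (CH3)2NCH2 → C:3 H:8 N:1
  CH(CF3) → C:2 H:1 F:3
  CH(NH2) → C:1 H:3 N:1
  CH2 → C:1 H:2
  CH(CH3) → C:2 H:4
  CH2OH → C:1 H:3 O:1
Element totals:
  C: 10
  H: 21
  F: 3
  N: 2
  O: 1

3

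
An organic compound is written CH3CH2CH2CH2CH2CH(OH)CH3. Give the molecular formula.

Atom tally by fragment:
  CH3 → C:1 H:3
  CH2 → C:1 H:2
  CH2 → C:1 H:2
  CH2 → C:1 H:2
  CH2 → C:1 H:2
  CH(OH) → C:1 H:2 O:1
  CH3 → C:1 H:3
Element totals:
  C: 7
  H: 16
  O: 1

C7H16O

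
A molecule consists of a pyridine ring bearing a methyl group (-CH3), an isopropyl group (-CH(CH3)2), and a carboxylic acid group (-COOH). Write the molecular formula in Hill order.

Atom tally by fragment:
  pyridine ring core → C:5 H:5 N:1
  (− 3 ring H displaced by substituents)
  + CH3 → C:1 H:3
  + CH(CH3)2 → C:3 H:7
  + COOH → C:1 H:1 O:2
Element totals:
  C: 10
  H: 13
  N: 1
  O: 2

C10H13NO2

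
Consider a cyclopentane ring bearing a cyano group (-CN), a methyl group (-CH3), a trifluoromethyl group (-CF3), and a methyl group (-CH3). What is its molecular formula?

Atom tally by fragment:
  cyclopentane ring core → C:5 H:10
  (− 4 ring H displaced by substituents)
  + CN → C:1 N:1
  + CH3 → C:1 H:3
  + CF3 → C:1 F:3
  + CH3 → C:1 H:3
Element totals:
  C: 9
  H: 12
  F: 3
  N: 1

C9H12F3N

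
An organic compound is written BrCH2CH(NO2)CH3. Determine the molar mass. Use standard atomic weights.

Atom tally by fragment:
  BrCH2 → C:1 H:2 Br:1
  CH(NO2) → C:1 H:1 N:1 O:2
  CH3 → C:1 H:3
Element totals:
  C: 3
  H: 6
  Br: 1
  N: 1
  O: 2
Molecular formula: C3H6BrNO2.
  M = 3(12.011) + 6(1.008) + 79.904 + 14.007 + 2(15.999)
    = 36.033 + 6.048 + 79.904 + 14.007 + 31.998 = 167.990

167.99 g/mol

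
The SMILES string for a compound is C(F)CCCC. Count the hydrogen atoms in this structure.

11

Atom tally by fragment:
  FCH2 → C:1 H:2 F:1
  CH2 → C:1 H:2
  CH2 → C:1 H:2
  CH2 → C:1 H:2
  CH3 → C:1 H:3
Element totals:
  C: 5
  H: 11
  F: 1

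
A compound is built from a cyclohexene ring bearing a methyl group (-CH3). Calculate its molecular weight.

Atom tally by fragment:
  cyclohexene ring core → C:6 H:10
  (− 1 ring H displaced by substituents)
  + CH3 → C:1 H:3
Element totals:
  C: 7
  H: 12
Molecular formula: C7H12.
  M = 7(12.011) + 12(1.008)
    = 84.077 + 12.096 = 96.173

96.17 g/mol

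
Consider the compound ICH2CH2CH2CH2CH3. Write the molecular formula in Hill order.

C5H11I

Atom tally by fragment:
  ICH2 → C:1 H:2 I:1
  CH2 → C:1 H:2
  CH2 → C:1 H:2
  CH2 → C:1 H:2
  CH3 → C:1 H:3
Element totals:
  C: 5
  H: 11
  I: 1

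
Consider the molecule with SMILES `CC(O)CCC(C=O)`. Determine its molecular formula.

Atom tally by fragment:
  CH3 → C:1 H:3
  CH(OH) → C:1 H:2 O:1
  CH2 → C:1 H:2
  CH2 → C:1 H:2
  CH2CHO → C:2 H:3 O:1
Element totals:
  C: 6
  H: 12
  O: 2

C6H12O2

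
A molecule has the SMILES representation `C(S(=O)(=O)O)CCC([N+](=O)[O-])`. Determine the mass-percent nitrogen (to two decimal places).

7.65%

Atom tally by fragment:
  HO3SCH2 → C:1 H:3 S:1 O:3
  CH2 → C:1 H:2
  CH2 → C:1 H:2
  CH2NO2 → C:1 H:2 N:1 O:2
Element totals:
  C: 4
  H: 9
  N: 1
  O: 5
  S: 1
Molecular formula: C4H9NO5S.
Molar mass = 183.178 g/mol.
Mass from N: 1 × 14.007 = 14.007 g/mol.
%N = 14.007 / 183.178 × 100 = 7.65%.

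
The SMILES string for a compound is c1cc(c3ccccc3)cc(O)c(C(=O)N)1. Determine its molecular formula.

C13H11NO2

Atom tally by fragment:
  benzene ring core → C:6 H:6
  (− 3 ring H displaced by substituents)
  + C6H5 → C:6 H:5
  + OH → O:1 H:1
  + CONH2 → C:1 H:2 O:1 N:1
Element totals:
  C: 13
  H: 11
  N: 1
  O: 2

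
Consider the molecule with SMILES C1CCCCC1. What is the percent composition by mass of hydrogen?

14.37%

Atom tally by fragment:
  cyclohexane ring core → C:6 H:12
Element totals:
  C: 6
  H: 12
Molecular formula: C6H12.
Molar mass = 84.162 g/mol.
Mass from H: 12 × 1.008 = 12.096 g/mol.
%H = 12.096 / 84.162 × 100 = 14.37%.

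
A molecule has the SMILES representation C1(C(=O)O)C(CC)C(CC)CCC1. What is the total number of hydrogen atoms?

Atom tally by fragment:
  cyclohexane ring core → C:6 H:12
  (− 3 ring H displaced by substituents)
  + COOH → C:1 H:1 O:2
  + C2H5 → C:2 H:5
  + C2H5 → C:2 H:5
Element totals:
  C: 11
  H: 20
  O: 2

20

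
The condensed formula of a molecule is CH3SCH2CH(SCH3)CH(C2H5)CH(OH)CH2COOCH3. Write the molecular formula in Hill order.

C11H22O3S2

Element totals:
  C: 11
  H: 22
  O: 3
  S: 2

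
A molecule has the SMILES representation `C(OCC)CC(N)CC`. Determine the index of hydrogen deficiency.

0

Atom tally by fragment:
  C2H5OCH2 → C:3 H:7 O:1
  CH2 → C:1 H:2
  CH(NH2) → C:1 H:3 N:1
  CH2 → C:1 H:2
  CH3 → C:1 H:3
Element totals:
  C: 7
  H: 17
  N: 1
  O: 1
Molecular formula: C7H17NO.
DoU = (2C + 2 + N − H − X) / 2 = (2·7 + 2 + 1 − 17 − 0) / 2 = 0.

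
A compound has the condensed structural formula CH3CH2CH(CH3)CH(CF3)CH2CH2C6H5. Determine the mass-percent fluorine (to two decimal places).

23.33%

Atom tally by fragment:
  CH3 → C:1 H:3
  CH2 → C:1 H:2
  CH(CH3) → C:2 H:4
  CH(CF3) → C:2 H:1 F:3
  CH2 → C:1 H:2
  CH2C6H5 → C:7 H:7
Element totals:
  C: 14
  H: 19
  F: 3
Molecular formula: C14H19F3.
Molar mass = 244.300 g/mol.
Mass from F: 3 × 18.998 = 56.994 g/mol.
%F = 56.994 / 244.300 × 100 = 23.33%.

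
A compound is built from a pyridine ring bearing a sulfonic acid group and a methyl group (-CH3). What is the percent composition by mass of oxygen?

27.71%

Atom tally by fragment:
  pyridine ring core → C:5 H:5 N:1
  (− 2 ring H displaced by substituents)
  + SO3H → S:1 O:3 H:1
  + CH3 → C:1 H:3
Element totals:
  C: 6
  H: 7
  N: 1
  O: 3
  S: 1
Molecular formula: C6H7NO3S.
Molar mass = 173.186 g/mol.
Mass from O: 3 × 15.999 = 47.997 g/mol.
%O = 47.997 / 173.186 × 100 = 27.71%.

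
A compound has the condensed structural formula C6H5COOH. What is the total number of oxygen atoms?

2

Element totals:
  C: 7
  H: 6
  O: 2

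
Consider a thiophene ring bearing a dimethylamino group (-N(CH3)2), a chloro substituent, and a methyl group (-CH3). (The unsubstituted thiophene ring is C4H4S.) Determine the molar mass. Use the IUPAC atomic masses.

175.67 g/mol

Atom tally by fragment:
  thiophene ring core → C:4 H:4 S:1
  (− 3 ring H displaced by substituents)
  + N(CH3)2 → N:1 C:2 H:6
  + Cl → Cl:1
  + CH3 → C:1 H:3
Element totals:
  C: 7
  H: 10
  Cl: 1
  N: 1
  S: 1
Molecular formula: C7H10ClNS.
  M = 7(12.011) + 10(1.008) + 35.45 + 14.007 + 32.06
    = 84.077 + 10.080 + 35.450 + 14.007 + 32.060 = 175.674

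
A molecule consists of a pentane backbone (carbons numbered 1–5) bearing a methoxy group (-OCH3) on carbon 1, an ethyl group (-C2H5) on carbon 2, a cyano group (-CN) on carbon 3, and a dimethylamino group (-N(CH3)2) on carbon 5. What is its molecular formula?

C11H22N2O

Atom tally by fragment:
  CH3OCH2 → C:2 H:5 O:1
  CH(C2H5) → C:3 H:6
  CH(CN) → C:2 H:1 N:1
  CH2 → C:1 H:2
  CH2N(CH3)2 → C:3 H:8 N:1
Element totals:
  C: 11
  H: 22
  N: 2
  O: 1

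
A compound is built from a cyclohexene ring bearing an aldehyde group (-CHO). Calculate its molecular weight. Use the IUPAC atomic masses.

Atom tally by fragment:
  cyclohexene ring core → C:6 H:10
  (− 1 ring H displaced by substituents)
  + CHO → C:1 H:1 O:1
Element totals:
  C: 7
  H: 10
  O: 1
Molecular formula: C7H10O.
  M = 7(12.011) + 10(1.008) + 15.999
    = 84.077 + 10.080 + 15.999 = 110.156

110.16 g/mol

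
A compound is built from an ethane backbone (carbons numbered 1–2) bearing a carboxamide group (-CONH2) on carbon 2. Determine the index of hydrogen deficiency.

1

Atom tally by fragment:
  CH3 → C:1 H:3
  CH2CONH2 → C:2 H:4 O:1 N:1
Element totals:
  C: 3
  H: 7
  N: 1
  O: 1
Molecular formula: C3H7NO.
DoU = (2C + 2 + N − H − X) / 2 = (2·3 + 2 + 1 − 7 − 0) / 2 = 1.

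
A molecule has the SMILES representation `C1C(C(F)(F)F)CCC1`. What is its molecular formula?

C6H9F3

Atom tally by fragment:
  cyclopentane ring core → C:5 H:10
  (− 1 ring H displaced by substituents)
  + CF3 → C:1 F:3
Element totals:
  C: 6
  H: 9
  F: 3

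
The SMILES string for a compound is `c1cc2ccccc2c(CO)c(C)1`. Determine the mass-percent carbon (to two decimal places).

Atom tally by fragment:
  naphthalene ring system core → C:10 H:8
  (− 2 ring H displaced by substituents)
  + CH2OH → C:1 H:3 O:1
  + CH3 → C:1 H:3
Element totals:
  C: 12
  H: 12
  O: 1
Molecular formula: C12H12O.
Molar mass = 172.227 g/mol.
Mass from C: 12 × 12.011 = 144.132 g/mol.
%C = 144.132 / 172.227 × 100 = 83.69%.

83.69%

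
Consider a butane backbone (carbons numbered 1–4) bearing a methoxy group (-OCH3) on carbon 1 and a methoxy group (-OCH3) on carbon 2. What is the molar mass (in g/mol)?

118.18 g/mol

Atom tally by fragment:
  CH3OCH2 → C:2 H:5 O:1
  CH(OCH3) → C:2 H:4 O:1
  CH2 → C:1 H:2
  CH3 → C:1 H:3
Element totals:
  C: 6
  H: 14
  O: 2
Molecular formula: C6H14O2.
  M = 6(12.011) + 14(1.008) + 2(15.999)
    = 72.066 + 14.112 + 31.998 = 118.176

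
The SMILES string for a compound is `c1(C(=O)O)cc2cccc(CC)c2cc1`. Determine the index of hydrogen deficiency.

8

Atom tally by fragment:
  naphthalene ring system core → C:10 H:8
  (− 2 ring H displaced by substituents)
  + COOH → C:1 H:1 O:2
  + C2H5 → C:2 H:5
Element totals:
  C: 13
  H: 12
  O: 2
Molecular formula: C13H12O2.
DoU = (2C + 2 + N − H − X) / 2 = (2·13 + 2 + 0 − 12 − 0) / 2 = 8.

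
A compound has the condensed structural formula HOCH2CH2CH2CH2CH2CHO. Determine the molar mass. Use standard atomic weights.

Atom tally by fragment:
  HOCH2CH2 → C:2 H:5 O:1
  CH2 → C:1 H:2
  CH2 → C:1 H:2
  CH2CHO → C:2 H:3 O:1
Element totals:
  C: 6
  H: 12
  O: 2
Molecular formula: C6H12O2.
  M = 6(12.011) + 12(1.008) + 2(15.999)
    = 72.066 + 12.096 + 31.998 = 116.160

116.16 g/mol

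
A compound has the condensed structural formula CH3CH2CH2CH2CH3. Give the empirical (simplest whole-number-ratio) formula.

C5H12

Atom tally by fragment:
  CH3 → C:1 H:3
  CH2 → C:1 H:2
  CH2 → C:1 H:2
  CH2 → C:1 H:2
  CH3 → C:1 H:3
Element totals:
  C: 5
  H: 12
Molecular formula: C5H12.
gcd of subscripts (5, 12) = 1, so the empirical formula equals the molecular formula.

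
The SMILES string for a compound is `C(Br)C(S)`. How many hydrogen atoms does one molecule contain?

Atom tally by fragment:
  BrCH2 → C:1 H:2 Br:1
  CH2SH → C:1 H:3 S:1
Element totals:
  C: 2
  H: 5
  Br: 1
  S: 1

5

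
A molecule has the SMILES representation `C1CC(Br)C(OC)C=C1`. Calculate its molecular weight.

191.07 g/mol

Atom tally by fragment:
  cyclohexene ring core → C:6 H:10
  (− 2 ring H displaced by substituents)
  + Br → Br:1
  + OCH3 → C:1 H:3 O:1
Element totals:
  C: 7
  H: 11
  Br: 1
  O: 1
Molecular formula: C7H11BrO.
  M = 7(12.011) + 11(1.008) + 79.904 + 15.999
    = 84.077 + 11.088 + 79.904 + 15.999 = 191.068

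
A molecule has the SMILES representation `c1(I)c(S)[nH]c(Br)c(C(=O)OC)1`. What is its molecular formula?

C6H5BrINO2S

Atom tally by fragment:
  pyrrole ring core → C:4 H:5 N:1
  (− 4 ring H displaced by substituents)
  + I → I:1
  + SH → S:1 H:1
  + Br → Br:1
  + COOCH3 → C:2 H:3 O:2
Element totals:
  C: 6
  H: 5
  Br: 1
  I: 1
  N: 1
  O: 2
  S: 1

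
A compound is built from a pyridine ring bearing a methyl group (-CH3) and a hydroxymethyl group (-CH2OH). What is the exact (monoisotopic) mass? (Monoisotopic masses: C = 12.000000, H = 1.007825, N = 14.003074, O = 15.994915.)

123.0684

Atom tally by fragment:
  pyridine ring core → C:5 H:5 N:1
  (− 2 ring H displaced by substituents)
  + CH3 → C:1 H:3
  + CH2OH → C:1 H:3 O:1
Element totals:
  C: 7
  H: 9
  N: 1
  O: 1
Molecular formula: C7H9NO.
  M = 7(12.0) + 9(1.007825) + 14.003074 + 15.994915
    = 84.000000 + 9.070425 + 14.003074 + 15.994915 = 123.068414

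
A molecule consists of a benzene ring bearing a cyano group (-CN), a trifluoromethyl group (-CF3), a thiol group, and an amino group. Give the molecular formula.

Atom tally by fragment:
  benzene ring core → C:6 H:6
  (− 4 ring H displaced by substituents)
  + CN → C:1 N:1
  + CF3 → C:1 F:3
  + SH → S:1 H:1
  + NH2 → N:1 H:2
Element totals:
  C: 8
  H: 5
  F: 3
  N: 2
  S: 1

C8H5F3N2S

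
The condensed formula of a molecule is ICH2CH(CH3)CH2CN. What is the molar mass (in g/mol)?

Atom tally by fragment:
  ICH2 → C:1 H:2 I:1
  CH(CH3) → C:2 H:4
  CH2CN → C:2 H:2 N:1
Element totals:
  C: 5
  H: 8
  I: 1
  N: 1
Molecular formula: C5H8IN.
  M = 5(12.011) + 8(1.008) + 126.904 + 14.007
    = 60.055 + 8.064 + 126.904 + 14.007 = 209.030

209.03 g/mol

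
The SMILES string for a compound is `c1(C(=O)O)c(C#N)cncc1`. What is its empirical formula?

Atom tally by fragment:
  pyridine ring core → C:5 H:5 N:1
  (− 2 ring H displaced by substituents)
  + COOH → C:1 H:1 O:2
  + CN → C:1 N:1
Element totals:
  C: 7
  H: 4
  N: 2
  O: 2
Molecular formula: C7H4N2O2.
gcd of subscripts (7, 4, 2, 2) = 1, so the empirical formula equals the molecular formula.

C7H4N2O2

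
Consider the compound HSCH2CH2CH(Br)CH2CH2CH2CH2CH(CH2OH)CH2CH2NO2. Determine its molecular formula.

C11H22BrNO3S

Element totals:
  C: 11
  H: 22
  Br: 1
  N: 1
  O: 3
  S: 1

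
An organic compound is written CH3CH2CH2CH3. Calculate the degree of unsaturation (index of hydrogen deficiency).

Atom tally by fragment:
  CH3 → C:1 H:3
  CH2 → C:1 H:2
  CH2 → C:1 H:2
  CH3 → C:1 H:3
Element totals:
  C: 4
  H: 10
Molecular formula: C4H10.
DoU = (2C + 2 + N − H − X) / 2 = (2·4 + 2 + 0 − 10 − 0) / 2 = 0.

0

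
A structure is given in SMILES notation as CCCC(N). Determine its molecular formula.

C4H11N

Atom tally by fragment:
  CH3 → C:1 H:3
  CH2 → C:1 H:2
  CH2 → C:1 H:2
  CH2NH2 → C:1 H:4 N:1
Element totals:
  C: 4
  H: 11
  N: 1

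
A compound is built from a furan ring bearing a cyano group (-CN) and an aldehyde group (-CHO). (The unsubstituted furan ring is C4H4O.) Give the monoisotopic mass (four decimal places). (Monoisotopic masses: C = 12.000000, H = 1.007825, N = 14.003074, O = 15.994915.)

121.0164

Atom tally by fragment:
  furan ring core → C:4 H:4 O:1
  (− 2 ring H displaced by substituents)
  + CN → C:1 N:1
  + CHO → C:1 H:1 O:1
Element totals:
  C: 6
  H: 3
  N: 1
  O: 2
Molecular formula: C6H3NO2.
  M = 6(12.0) + 3(1.007825) + 14.003074 + 2(15.994915)
    = 72.000000 + 3.023475 + 14.003074 + 31.989830 = 121.016379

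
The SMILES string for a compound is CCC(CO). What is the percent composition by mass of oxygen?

Atom tally by fragment:
  CH3 → C:1 H:3
  CH2 → C:1 H:2
  CH2CH2OH → C:2 H:5 O:1
Element totals:
  C: 4
  H: 10
  O: 1
Molecular formula: C4H10O.
Molar mass = 74.123 g/mol.
Mass from O: 1 × 15.999 = 15.999 g/mol.
%O = 15.999 / 74.123 × 100 = 21.58%.

21.58%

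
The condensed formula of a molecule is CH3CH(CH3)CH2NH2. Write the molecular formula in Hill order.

Atom tally by fragment:
  CH3 → C:1 H:3
  CH(CH3) → C:2 H:4
  CH2NH2 → C:1 H:4 N:1
Element totals:
  C: 4
  H: 11
  N: 1

C4H11N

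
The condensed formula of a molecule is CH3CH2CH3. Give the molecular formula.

C3H8

Element totals:
  C: 3
  H: 8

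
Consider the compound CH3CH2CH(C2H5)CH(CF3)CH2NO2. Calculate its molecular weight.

Element totals:
  C: 8
  H: 14
  F: 3
  N: 1
  O: 2
Molecular formula: C8H14F3NO2.
  M = 8(12.011) + 14(1.008) + 3(18.998) + 14.007 + 2(15.999)
    = 96.088 + 14.112 + 56.994 + 14.007 + 31.998 = 213.199

213.20 g/mol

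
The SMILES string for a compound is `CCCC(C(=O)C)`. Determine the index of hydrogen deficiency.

Atom tally by fragment:
  CH3 → C:1 H:3
  CH2 → C:1 H:2
  CH2 → C:1 H:2
  CH2COCH3 → C:3 H:5 O:1
Element totals:
  C: 6
  H: 12
  O: 1
Molecular formula: C6H12O.
DoU = (2C + 2 + N − H − X) / 2 = (2·6 + 2 + 0 − 12 − 0) / 2 = 1.

1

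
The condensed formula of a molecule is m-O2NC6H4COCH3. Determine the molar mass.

Element totals:
  C: 8
  H: 7
  N: 1
  O: 3
Molecular formula: C8H7NO3.
  M = 8(12.011) + 7(1.008) + 14.007 + 3(15.999)
    = 96.088 + 7.056 + 14.007 + 47.997 = 165.148

165.15 g/mol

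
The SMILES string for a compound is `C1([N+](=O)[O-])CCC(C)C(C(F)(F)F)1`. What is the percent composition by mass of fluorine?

28.91%

Atom tally by fragment:
  cyclopentane ring core → C:5 H:10
  (− 3 ring H displaced by substituents)
  + NO2 → N:1 O:2
  + CH3 → C:1 H:3
  + CF3 → C:1 F:3
Element totals:
  C: 7
  H: 10
  F: 3
  N: 1
  O: 2
Molecular formula: C7H10F3NO2.
Molar mass = 197.156 g/mol.
Mass from F: 3 × 18.998 = 56.994 g/mol.
%F = 56.994 / 197.156 × 100 = 28.91%.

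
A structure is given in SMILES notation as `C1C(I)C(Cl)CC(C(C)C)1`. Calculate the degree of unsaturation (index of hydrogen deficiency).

Atom tally by fragment:
  cyclopentane ring core → C:5 H:10
  (− 3 ring H displaced by substituents)
  + I → I:1
  + Cl → Cl:1
  + CH(CH3)2 → C:3 H:7
Element totals:
  C: 8
  H: 14
  Cl: 1
  I: 1
Molecular formula: C8H14ClI.
DoU = (2C + 2 + N − H − X) / 2 = (2·8 + 2 + 0 − 14 − 2) / 2 = 1.

1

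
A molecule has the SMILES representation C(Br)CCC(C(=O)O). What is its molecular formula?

Atom tally by fragment:
  BrCH2 → C:1 H:2 Br:1
  CH2 → C:1 H:2
  CH2 → C:1 H:2
  CH2COOH → C:2 H:3 O:2
Element totals:
  C: 5
  H: 9
  Br: 1
  O: 2

C5H9BrO2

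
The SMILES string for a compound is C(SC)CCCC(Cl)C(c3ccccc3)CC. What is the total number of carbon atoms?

15

Atom tally by fragment:
  CH3SCH2 → C:2 H:5 S:1
  CH2 → C:1 H:2
  CH2 → C:1 H:2
  CH2 → C:1 H:2
  CH(Cl) → C:1 H:1 Cl:1
  CH(C6H5) → C:7 H:6
  CH2 → C:1 H:2
  CH3 → C:1 H:3
Element totals:
  C: 15
  H: 23
  Cl: 1
  S: 1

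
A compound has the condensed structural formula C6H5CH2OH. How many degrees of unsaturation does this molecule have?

4

Atom tally by fragment:
  benzene ring core → C:6 H:6
  (− 1 ring H displaced by substituents)
  + CH2OH → C:1 H:3 O:1
Element totals:
  C: 7
  H: 8
  O: 1
Molecular formula: C7H8O.
DoU = (2C + 2 + N − H − X) / 2 = (2·7 + 2 + 0 − 8 − 0) / 2 = 4.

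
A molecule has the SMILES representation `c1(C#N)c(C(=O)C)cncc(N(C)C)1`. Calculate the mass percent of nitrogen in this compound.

Atom tally by fragment:
  pyridine ring core → C:5 H:5 N:1
  (− 3 ring H displaced by substituents)
  + CN → C:1 N:1
  + COCH3 → C:2 H:3 O:1
  + N(CH3)2 → N:1 C:2 H:6
Element totals:
  C: 10
  H: 11
  N: 3
  O: 1
Molecular formula: C10H11N3O.
Molar mass = 189.218 g/mol.
Mass from N: 3 × 14.007 = 42.021 g/mol.
%N = 42.021 / 189.218 × 100 = 22.21%.

22.21%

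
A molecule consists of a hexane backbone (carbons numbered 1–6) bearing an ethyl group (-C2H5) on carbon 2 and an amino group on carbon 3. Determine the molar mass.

129.25 g/mol

Atom tally by fragment:
  CH3 → C:1 H:3
  CH(C2H5) → C:3 H:6
  CH(NH2) → C:1 H:3 N:1
  CH2 → C:1 H:2
  CH2 → C:1 H:2
  CH3 → C:1 H:3
Element totals:
  C: 8
  H: 19
  N: 1
Molecular formula: C8H19N.
  M = 8(12.011) + 19(1.008) + 14.007
    = 96.088 + 19.152 + 14.007 = 129.247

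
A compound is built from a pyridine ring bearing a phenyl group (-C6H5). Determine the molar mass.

Atom tally by fragment:
  pyridine ring core → C:5 H:5 N:1
  (− 1 ring H displaced by substituents)
  + C6H5 → C:6 H:5
Element totals:
  C: 11
  H: 9
  N: 1
Molecular formula: C11H9N.
  M = 11(12.011) + 9(1.008) + 14.007
    = 132.121 + 9.072 + 14.007 = 155.200

155.20 g/mol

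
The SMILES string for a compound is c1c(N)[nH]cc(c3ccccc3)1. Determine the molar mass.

Atom tally by fragment:
  pyrrole ring core → C:4 H:5 N:1
  (− 2 ring H displaced by substituents)
  + NH2 → N:1 H:2
  + C6H5 → C:6 H:5
Element totals:
  C: 10
  H: 10
  N: 2
Molecular formula: C10H10N2.
  M = 10(12.011) + 10(1.008) + 2(14.007)
    = 120.110 + 10.080 + 28.014 = 158.204

158.20 g/mol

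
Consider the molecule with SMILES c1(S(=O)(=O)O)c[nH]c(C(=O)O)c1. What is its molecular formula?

Atom tally by fragment:
  pyrrole ring core → C:4 H:5 N:1
  (− 2 ring H displaced by substituents)
  + SO3H → S:1 O:3 H:1
  + COOH → C:1 H:1 O:2
Element totals:
  C: 5
  H: 5
  N: 1
  O: 5
  S: 1

C5H5NO5S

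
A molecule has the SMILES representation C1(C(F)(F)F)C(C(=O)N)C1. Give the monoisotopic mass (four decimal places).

153.0401

Atom tally by fragment:
  cyclopropane ring core → C:3 H:6
  (− 2 ring H displaced by substituents)
  + CF3 → C:1 F:3
  + CONH2 → C:1 H:2 O:1 N:1
Element totals:
  C: 5
  H: 6
  F: 3
  N: 1
  O: 1
Molecular formula: C5H6F3NO.
  M = 5(12.0) + 6(1.007825) + 3(18.998403) + 14.003074 + 15.994915
    = 60.000000 + 6.046950 + 56.995209 + 14.003074 + 15.994915 = 153.040148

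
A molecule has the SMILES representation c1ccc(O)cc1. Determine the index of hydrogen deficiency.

4

Atom tally by fragment:
  benzene ring core → C:6 H:6
  (− 1 ring H displaced by substituents)
  + OH → O:1 H:1
Element totals:
  C: 6
  H: 6
  O: 1
Molecular formula: C6H6O.
DoU = (2C + 2 + N − H − X) / 2 = (2·6 + 2 + 0 − 6 − 0) / 2 = 4.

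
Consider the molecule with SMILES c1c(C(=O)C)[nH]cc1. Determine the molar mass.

109.13 g/mol

Atom tally by fragment:
  pyrrole ring core → C:4 H:5 N:1
  (− 1 ring H displaced by substituents)
  + COCH3 → C:2 H:3 O:1
Element totals:
  C: 6
  H: 7
  N: 1
  O: 1
Molecular formula: C6H7NO.
  M = 6(12.011) + 7(1.008) + 14.007 + 15.999
    = 72.066 + 7.056 + 14.007 + 15.999 = 109.128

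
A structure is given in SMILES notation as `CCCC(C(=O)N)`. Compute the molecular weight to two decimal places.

101.15 g/mol

Atom tally by fragment:
  CH3 → C:1 H:3
  CH2 → C:1 H:2
  CH2 → C:1 H:2
  CH2CONH2 → C:2 H:4 O:1 N:1
Element totals:
  C: 5
  H: 11
  N: 1
  O: 1
Molecular formula: C5H11NO.
  M = 5(12.011) + 11(1.008) + 14.007 + 15.999
    = 60.055 + 11.088 + 14.007 + 15.999 = 101.149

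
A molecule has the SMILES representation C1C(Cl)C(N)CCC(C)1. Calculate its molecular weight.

147.65 g/mol

Atom tally by fragment:
  cyclohexane ring core → C:6 H:12
  (− 3 ring H displaced by substituents)
  + Cl → Cl:1
  + NH2 → N:1 H:2
  + CH3 → C:1 H:3
Element totals:
  C: 7
  H: 14
  Cl: 1
  N: 1
Molecular formula: C7H14ClN.
  M = 7(12.011) + 14(1.008) + 35.45 + 14.007
    = 84.077 + 14.112 + 35.450 + 14.007 = 147.646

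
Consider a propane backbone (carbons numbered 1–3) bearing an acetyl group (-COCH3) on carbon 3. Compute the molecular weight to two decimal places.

Atom tally by fragment:
  CH3 → C:1 H:3
  CH2 → C:1 H:2
  CH2COCH3 → C:3 H:5 O:1
Element totals:
  C: 5
  H: 10
  O: 1
Molecular formula: C5H10O.
  M = 5(12.011) + 10(1.008) + 15.999
    = 60.055 + 10.080 + 15.999 = 86.134

86.13 g/mol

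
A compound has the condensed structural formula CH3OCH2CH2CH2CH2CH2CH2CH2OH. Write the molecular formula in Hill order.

C8H18O2

Atom tally by fragment:
  CH3OCH2 → C:2 H:5 O:1
  CH2 → C:1 H:2
  CH2 → C:1 H:2
  CH2 → C:1 H:2
  CH2 → C:1 H:2
  CH2 → C:1 H:2
  CH2OH → C:1 H:3 O:1
Element totals:
  C: 8
  H: 18
  O: 2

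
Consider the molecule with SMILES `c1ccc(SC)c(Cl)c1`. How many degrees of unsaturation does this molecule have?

4

Atom tally by fragment:
  benzene ring core → C:6 H:6
  (− 2 ring H displaced by substituents)
  + SCH3 → C:1 H:3 S:1
  + Cl → Cl:1
Element totals:
  C: 7
  H: 7
  Cl: 1
  S: 1
Molecular formula: C7H7ClS.
DoU = (2C + 2 + N − H − X) / 2 = (2·7 + 2 + 0 − 7 − 1) / 2 = 4.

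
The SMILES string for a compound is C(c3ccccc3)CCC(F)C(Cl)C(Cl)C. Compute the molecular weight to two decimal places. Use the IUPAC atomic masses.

263.18 g/mol

Atom tally by fragment:
  C6H5CH2 → C:7 H:7
  CH2 → C:1 H:2
  CH2 → C:1 H:2
  CH(F) → C:1 H:1 F:1
  CH(Cl) → C:1 H:1 Cl:1
  CH(Cl) → C:1 H:1 Cl:1
  CH3 → C:1 H:3
Element totals:
  C: 13
  H: 17
  Cl: 2
  F: 1
Molecular formula: C13H17Cl2F.
  M = 13(12.011) + 17(1.008) + 2(35.45) + 18.998
    = 156.143 + 17.136 + 70.900 + 18.998 = 263.177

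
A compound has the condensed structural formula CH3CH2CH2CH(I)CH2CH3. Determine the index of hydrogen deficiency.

0

Element totals:
  C: 6
  H: 13
  I: 1
Molecular formula: C6H13I.
DoU = (2C + 2 + N − H − X) / 2 = (2·6 + 2 + 0 − 13 − 1) / 2 = 0.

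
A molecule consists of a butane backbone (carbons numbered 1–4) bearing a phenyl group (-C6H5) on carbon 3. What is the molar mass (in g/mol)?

Atom tally by fragment:
  CH3 → C:1 H:3
  CH2 → C:1 H:2
  CH(C6H5) → C:7 H:6
  CH3 → C:1 H:3
Element totals:
  C: 10
  H: 14
Molecular formula: C10H14.
  M = 10(12.011) + 14(1.008)
    = 120.110 + 14.112 = 134.222

134.22 g/mol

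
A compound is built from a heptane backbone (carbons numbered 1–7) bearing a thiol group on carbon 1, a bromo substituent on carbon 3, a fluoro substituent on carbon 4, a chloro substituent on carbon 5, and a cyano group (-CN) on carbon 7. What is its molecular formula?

C8H12BrClFNS

Atom tally by fragment:
  HSCH2 → C:1 H:3 S:1
  CH2 → C:1 H:2
  CH(Br) → C:1 H:1 Br:1
  CH(F) → C:1 H:1 F:1
  CH(Cl) → C:1 H:1 Cl:1
  CH2 → C:1 H:2
  CH2CN → C:2 H:2 N:1
Element totals:
  C: 8
  H: 12
  Br: 1
  Cl: 1
  F: 1
  N: 1
  S: 1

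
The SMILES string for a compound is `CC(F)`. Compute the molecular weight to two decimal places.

Atom tally by fragment:
  CH3 → C:1 H:3
  CH2F → C:1 H:2 F:1
Element totals:
  C: 2
  H: 5
  F: 1
Molecular formula: C2H5F.
  M = 2(12.011) + 5(1.008) + 18.998
    = 24.022 + 5.040 + 18.998 = 48.060

48.06 g/mol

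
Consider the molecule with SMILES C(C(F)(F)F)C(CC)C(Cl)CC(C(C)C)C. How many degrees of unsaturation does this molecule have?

0

Atom tally by fragment:
  F3CCH2 → C:2 H:2 F:3
  CH(C2H5) → C:3 H:6
  CH(Cl) → C:1 H:1 Cl:1
  CH2 → C:1 H:2
  CH(CH(CH3)2) → C:4 H:8
  CH3 → C:1 H:3
Element totals:
  C: 12
  H: 22
  Cl: 1
  F: 3
Molecular formula: C12H22ClF3.
DoU = (2C + 2 + N − H − X) / 2 = (2·12 + 2 + 0 − 22 − 4) / 2 = 0.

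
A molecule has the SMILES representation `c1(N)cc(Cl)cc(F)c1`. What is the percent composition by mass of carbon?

49.51%

Atom tally by fragment:
  benzene ring core → C:6 H:6
  (− 3 ring H displaced by substituents)
  + NH2 → N:1 H:2
  + Cl → Cl:1
  + F → F:1
Element totals:
  C: 6
  H: 5
  Cl: 1
  F: 1
  N: 1
Molecular formula: C6H5ClFN.
Molar mass = 145.561 g/mol.
Mass from C: 6 × 12.011 = 72.066 g/mol.
%C = 72.066 / 145.561 × 100 = 49.51%.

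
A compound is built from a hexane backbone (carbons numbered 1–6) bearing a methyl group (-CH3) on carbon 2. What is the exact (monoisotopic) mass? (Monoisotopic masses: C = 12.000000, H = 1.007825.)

Atom tally by fragment:
  CH3 → C:1 H:3
  CH(CH3) → C:2 H:4
  CH2 → C:1 H:2
  CH2 → C:1 H:2
  CH2 → C:1 H:2
  CH3 → C:1 H:3
Element totals:
  C: 7
  H: 16
Molecular formula: C7H16.
  M = 7(12.0) + 16(1.007825)
    = 84.000000 + 16.125200 = 100.125200

100.1252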